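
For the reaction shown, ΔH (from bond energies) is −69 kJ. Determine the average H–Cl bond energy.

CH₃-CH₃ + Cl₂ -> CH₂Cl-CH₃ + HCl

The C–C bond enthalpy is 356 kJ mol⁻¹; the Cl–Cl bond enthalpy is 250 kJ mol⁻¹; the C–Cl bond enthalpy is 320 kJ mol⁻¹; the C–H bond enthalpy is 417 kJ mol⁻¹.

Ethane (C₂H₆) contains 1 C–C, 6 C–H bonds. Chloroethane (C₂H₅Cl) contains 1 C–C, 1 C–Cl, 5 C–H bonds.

Let D be the H–Cl bond energy.
Σ(broken) = 1×356 + 6×417 + 1×250 = 3108
Σ(formed) = 1×356 + 1×320 + 5×417 + 1×D = 2761 + D
ΔH = Σ(broken) − Σ(formed) = (3108) − (2761 + D) = +347 − D
Setting this equal to −69 kJ gives D = 416 kJ/mol.

D(H–Cl) ≈ 416 kJ/mol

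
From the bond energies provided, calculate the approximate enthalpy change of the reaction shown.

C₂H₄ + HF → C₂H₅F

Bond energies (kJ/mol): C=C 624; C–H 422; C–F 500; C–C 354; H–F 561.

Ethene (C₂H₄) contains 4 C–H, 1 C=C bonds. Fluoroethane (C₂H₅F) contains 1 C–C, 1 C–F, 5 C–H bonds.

Bonds broken (reactants):
  C–H: 4 × 422 = 1688
  C=C: 1 × 624 = 624
  H–F: 1 × 561 = 561
  Σ(broken) = 2873 kJ
Bonds formed (products):
  C–C: 1 × 354 = 354
  C–F: 1 × 500 = 500
  C–H: 5 × 422 = 2110
  Σ(formed) = 2964 kJ
ΔH = Σ(broken) − Σ(formed) = 2873 − 2964 = −91 kJ

ΔH ≈ −91 kJ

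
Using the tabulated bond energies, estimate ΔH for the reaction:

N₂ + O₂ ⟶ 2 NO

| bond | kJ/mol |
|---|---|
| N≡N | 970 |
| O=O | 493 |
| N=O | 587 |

Bonds broken (reactants):
  N≡N: 1 × 970 = 970
  O=O: 1 × 493 = 493
  Σ(broken) = 1463 kJ
Bonds formed (products):
  N=O: 2 × 587 = 1174
  Σ(formed) = 1174 kJ
ΔH = Σ(broken) − Σ(formed) = 1463 − 1174 = +289 kJ

ΔH ≈ +289 kJ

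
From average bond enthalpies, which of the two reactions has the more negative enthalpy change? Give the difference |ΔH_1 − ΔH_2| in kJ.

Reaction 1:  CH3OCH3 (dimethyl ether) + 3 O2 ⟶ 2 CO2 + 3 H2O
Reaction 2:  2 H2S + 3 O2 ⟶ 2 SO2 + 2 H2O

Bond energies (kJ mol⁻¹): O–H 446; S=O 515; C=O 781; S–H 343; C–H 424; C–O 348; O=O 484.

Reaction 1, by 88 kJ

Reaction 1:
  Bonds broken (reactants):
    C–H: 6 × 424 = 2544
    C–O: 2 × 348 = 696
    O=O: 3 × 484 = 1452
    Σ(broken) = 4692 kJ
  Bonds formed (products):
    C=O: 4 × 781 = 3124
    O–H: 6 × 446 = 2676
    Σ(formed) = 5800 kJ
  ΔH_1 = 4692 − 5800 = −1108 kJ
Reaction 2:
  Bonds broken (reactants):
    O=O: 3 × 484 = 1452
    S–H: 4 × 343 = 1372
    Σ(broken) = 2824 kJ
  Bonds formed (products):
    O–H: 4 × 446 = 1784
    S=O: 4 × 515 = 2060
    Σ(formed) = 3844 kJ
  ΔH_2 = 2824 − 3844 = −1020 kJ
ΔH_1 − ΔH_2 = −88 kJ, so reaction 1 has the more negative ΔH; |ΔH_1 − ΔH_2| = 88 kJ.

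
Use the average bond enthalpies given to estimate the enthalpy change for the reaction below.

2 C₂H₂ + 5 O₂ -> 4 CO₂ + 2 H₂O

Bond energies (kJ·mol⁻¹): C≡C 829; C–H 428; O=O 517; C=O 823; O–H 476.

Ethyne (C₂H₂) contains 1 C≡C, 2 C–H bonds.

Bonds broken (reactants):
  C≡C: 2 × 829 = 1658
  C–H: 4 × 428 = 1712
  O=O: 5 × 517 = 2585
  Σ(broken) = 5955 kJ
Bonds formed (products):
  C=O: 8 × 823 = 6584
  O–H: 4 × 476 = 1904
  Σ(formed) = 8488 kJ
ΔH = Σ(broken) − Σ(formed) = 5955 − 8488 = −2533 kJ

ΔH ≈ −2533 kJ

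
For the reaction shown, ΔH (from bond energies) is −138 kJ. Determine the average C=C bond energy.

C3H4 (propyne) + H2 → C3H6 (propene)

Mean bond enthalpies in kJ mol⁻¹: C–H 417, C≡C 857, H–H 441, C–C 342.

Let D be the C=C bond energy.
Σ(broken) = 1×857 + 1×342 + 4×417 + 1×441 = 3308
Σ(formed) = 1×342 + 6×417 + 1×D = 2844 + D
ΔH = Σ(broken) − Σ(formed) = (3308) − (2844 + D) = +464 − D
Setting this equal to −138 kJ gives D = 602 kJ/mol.

D(C=C) ≈ 602 kJ/mol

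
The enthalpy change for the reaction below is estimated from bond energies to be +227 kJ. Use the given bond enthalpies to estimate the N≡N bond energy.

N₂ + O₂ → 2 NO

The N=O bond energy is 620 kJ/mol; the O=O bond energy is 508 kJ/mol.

D(N≡N) ≈ 959 kJ/mol

Let D be the N≡N bond energy.
Σ(broken) = 1×D + 1×508 = 508 + D
Σ(formed) = 2×620 = 1240
ΔH = Σ(broken) − Σ(formed) = (508 + D) − (1240) = −732 + D
Setting this equal to +227 kJ gives D = 959 kJ/mol.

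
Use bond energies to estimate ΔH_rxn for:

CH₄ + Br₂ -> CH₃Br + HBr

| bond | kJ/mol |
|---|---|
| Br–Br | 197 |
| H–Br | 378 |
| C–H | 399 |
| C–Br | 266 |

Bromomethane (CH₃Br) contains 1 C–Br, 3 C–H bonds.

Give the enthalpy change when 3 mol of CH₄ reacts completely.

Bonds broken (reactants):
  Br–Br: 1 × 197 = 197
  C–H: 4 × 399 = 1596
  Σ(broken) = 1793 kJ
Bonds formed (products):
  C–Br: 1 × 266 = 266
  C–H: 3 × 399 = 1197
  H–Br: 1 × 378 = 378
  Σ(formed) = 1841 kJ
ΔH = Σ(broken) − Σ(formed) = 1793 − 1841 = −48 kJ
For 3× the reaction as written: 3 × (−48) = −144 kJ

ΔH = −144 kJ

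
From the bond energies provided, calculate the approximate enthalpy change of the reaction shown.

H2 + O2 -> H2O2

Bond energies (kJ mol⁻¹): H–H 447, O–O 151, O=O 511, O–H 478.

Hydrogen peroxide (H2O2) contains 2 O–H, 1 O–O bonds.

Bonds broken (reactants):
  H–H: 1 × 447 = 447
  O=O: 1 × 511 = 511
  Σ(broken) = 958 kJ
Bonds formed (products):
  O–H: 2 × 478 = 956
  O–O: 1 × 151 = 151
  Σ(formed) = 1107 kJ
ΔH = Σ(broken) − Σ(formed) = 958 − 1107 = −149 kJ

ΔH ≈ −149 kJ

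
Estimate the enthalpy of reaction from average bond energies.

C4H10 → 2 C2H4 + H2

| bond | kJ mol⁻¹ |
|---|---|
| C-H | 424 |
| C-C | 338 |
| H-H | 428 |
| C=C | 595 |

Bonds broken (reactants):
  C-C: 3 × 338 = 1014
  C-H: 10 × 424 = 4240
  Σ(broken) = 5254 kJ
Bonds formed (products):
  C-H: 8 × 424 = 3392
  C=C: 2 × 595 = 1190
  H-H: 1 × 428 = 428
  Σ(formed) = 5010 kJ
ΔH = Σ(broken) − Σ(formed) = 5254 − 5010 = +244 kJ

ΔH ≈ +244 kJ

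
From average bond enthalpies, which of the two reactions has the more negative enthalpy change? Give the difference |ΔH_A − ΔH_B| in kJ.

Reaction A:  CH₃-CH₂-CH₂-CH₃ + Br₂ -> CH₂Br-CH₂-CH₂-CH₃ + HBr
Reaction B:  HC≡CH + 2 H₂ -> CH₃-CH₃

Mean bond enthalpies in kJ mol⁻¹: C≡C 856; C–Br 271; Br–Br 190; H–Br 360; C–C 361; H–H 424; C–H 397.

Reaction A:
  Bonds broken (reactants):
    Br–Br: 1 × 190 = 190
    C–C: 3 × 361 = 1083
    C–H: 10 × 397 = 3970
    Σ(broken) = 5243 kJ
  Bonds formed (products):
    C–Br: 1 × 271 = 271
    C–C: 3 × 361 = 1083
    C–H: 9 × 397 = 3573
    H–Br: 1 × 360 = 360
    Σ(formed) = 5287 kJ
  ΔH_A = 5243 − 5287 = −44 kJ
Reaction B:
  Bonds broken (reactants):
    C≡C: 1 × 856 = 856
    C–H: 2 × 397 = 794
    H–H: 2 × 424 = 848
    Σ(broken) = 2498 kJ
  Bonds formed (products):
    C–C: 1 × 361 = 361
    C–H: 6 × 397 = 2382
    Σ(formed) = 2743 kJ
  ΔH_B = 2498 − 2743 = −245 kJ
ΔH_A − ΔH_B = +201 kJ, so reaction B has the more negative ΔH; |ΔH_A − ΔH_B| = 201 kJ.

Reaction B, by 201 kJ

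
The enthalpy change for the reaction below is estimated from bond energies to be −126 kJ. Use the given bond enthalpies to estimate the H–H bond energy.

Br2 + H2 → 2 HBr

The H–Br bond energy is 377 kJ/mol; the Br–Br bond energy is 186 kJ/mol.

Let D be the H–H bond energy.
Σ(broken) = 1×186 + 1×D = 186 + D
Σ(formed) = 2×377 = 754
ΔH = Σ(broken) − Σ(formed) = (186 + D) − (754) = −568 + D
Setting this equal to −126 kJ gives D = 442 kJ/mol.

D(H–H) ≈ 442 kJ/mol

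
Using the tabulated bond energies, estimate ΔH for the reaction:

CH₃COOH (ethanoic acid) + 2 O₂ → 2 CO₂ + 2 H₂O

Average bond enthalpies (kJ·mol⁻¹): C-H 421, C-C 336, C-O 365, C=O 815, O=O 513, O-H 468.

Bonds broken (reactants):
  C-C: 1 × 336 = 336
  C-H: 3 × 421 = 1263
  C-O: 1 × 365 = 365
  C=O: 1 × 815 = 815
  O-H: 1 × 468 = 468
  O=O: 2 × 513 = 1026
  Σ(broken) = 4273 kJ
Bonds formed (products):
  C=O: 4 × 815 = 3260
  O-H: 4 × 468 = 1872
  Σ(formed) = 5132 kJ
ΔH = Σ(broken) − Σ(formed) = 4273 − 5132 = −859 kJ

ΔH ≈ −859 kJ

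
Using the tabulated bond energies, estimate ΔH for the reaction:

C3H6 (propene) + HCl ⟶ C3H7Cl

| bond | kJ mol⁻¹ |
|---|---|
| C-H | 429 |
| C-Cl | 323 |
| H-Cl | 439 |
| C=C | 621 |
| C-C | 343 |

Bonds broken (reactants):
  C-C: 1 × 343 = 343
  C-H: 6 × 429 = 2574
  C=C: 1 × 621 = 621
  H-Cl: 1 × 439 = 439
  Σ(broken) = 3977 kJ
Bonds formed (products):
  C-C: 2 × 343 = 686
  C-Cl: 1 × 323 = 323
  C-H: 7 × 429 = 3003
  Σ(formed) = 4012 kJ
ΔH = Σ(broken) − Σ(formed) = 3977 − 4012 = −35 kJ

ΔH ≈ −35 kJ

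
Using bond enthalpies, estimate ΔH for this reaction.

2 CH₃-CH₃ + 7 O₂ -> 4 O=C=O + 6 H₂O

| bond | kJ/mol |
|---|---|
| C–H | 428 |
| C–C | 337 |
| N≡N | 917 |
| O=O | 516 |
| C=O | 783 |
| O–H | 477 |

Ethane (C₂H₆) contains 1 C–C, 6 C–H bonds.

Bonds broken (reactants):
  C–C: 2 × 337 = 674
  C–H: 12 × 428 = 5136
  O=O: 7 × 516 = 3612
  Σ(broken) = 9422 kJ
Bonds formed (products):
  C=O: 8 × 783 = 6264
  O–H: 12 × 477 = 5724
  Σ(formed) = 11988 kJ
ΔH = Σ(broken) − Σ(formed) = 9422 − 11988 = −2566 kJ

ΔH ≈ −2566 kJ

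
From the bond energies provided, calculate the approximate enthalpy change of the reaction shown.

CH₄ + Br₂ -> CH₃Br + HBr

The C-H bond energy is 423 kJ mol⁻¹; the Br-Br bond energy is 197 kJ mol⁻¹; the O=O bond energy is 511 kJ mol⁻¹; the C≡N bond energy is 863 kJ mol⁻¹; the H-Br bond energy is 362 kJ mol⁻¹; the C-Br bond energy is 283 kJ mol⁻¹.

Bonds broken (reactants):
  Br-Br: 1 × 197 = 197
  C-H: 4 × 423 = 1692
  Σ(broken) = 1889 kJ
Bonds formed (products):
  C-Br: 1 × 283 = 283
  C-H: 3 × 423 = 1269
  H-Br: 1 × 362 = 362
  Σ(formed) = 1914 kJ
ΔH = Σ(broken) − Σ(formed) = 1889 − 1914 = −25 kJ

ΔH ≈ −25 kJ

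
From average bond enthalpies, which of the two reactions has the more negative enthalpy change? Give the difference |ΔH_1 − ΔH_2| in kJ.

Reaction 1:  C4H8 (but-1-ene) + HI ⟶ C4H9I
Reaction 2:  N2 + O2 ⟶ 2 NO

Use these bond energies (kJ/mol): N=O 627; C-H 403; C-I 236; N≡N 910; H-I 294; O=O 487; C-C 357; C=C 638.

Reaction 1:
  Bonds broken (reactants):
    C-C: 2 × 357 = 714
    C-H: 8 × 403 = 3224
    C=C: 1 × 638 = 638
    H-I: 1 × 294 = 294
    Σ(broken) = 4870 kJ
  Bonds formed (products):
    C-C: 3 × 357 = 1071
    C-H: 9 × 403 = 3627
    C-I: 1 × 236 = 236
    Σ(formed) = 4934 kJ
  ΔH_1 = 4870 − 4934 = −64 kJ
Reaction 2:
  Bonds broken (reactants):
    N≡N: 1 × 910 = 910
    O=O: 1 × 487 = 487
    Σ(broken) = 1397 kJ
  Bonds formed (products):
    N=O: 2 × 627 = 1254
    Σ(formed) = 1254 kJ
  ΔH_2 = 1397 − 1254 = +143 kJ
ΔH_1 − ΔH_2 = −207 kJ, so reaction 1 has the more negative ΔH; |ΔH_1 − ΔH_2| = 207 kJ.

Reaction 1, by 207 kJ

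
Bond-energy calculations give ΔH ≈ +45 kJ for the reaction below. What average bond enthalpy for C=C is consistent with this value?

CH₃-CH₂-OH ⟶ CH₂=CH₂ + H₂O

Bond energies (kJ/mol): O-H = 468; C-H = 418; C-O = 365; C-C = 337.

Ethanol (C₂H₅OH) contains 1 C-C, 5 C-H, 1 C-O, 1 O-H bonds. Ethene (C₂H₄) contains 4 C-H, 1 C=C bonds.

Let D be the C=C bond energy.
Σ(broken) = 1×337 + 5×418 + 1×365 + 1×468 = 3260
Σ(formed) = 4×418 + 1×D + 2×468 = 2608 + D
ΔH = Σ(broken) − Σ(formed) = (3260) − (2608 + D) = +652 − D
Setting this equal to +45 kJ gives D = 607 kJ/mol.

D(C=C) ≈ 607 kJ/mol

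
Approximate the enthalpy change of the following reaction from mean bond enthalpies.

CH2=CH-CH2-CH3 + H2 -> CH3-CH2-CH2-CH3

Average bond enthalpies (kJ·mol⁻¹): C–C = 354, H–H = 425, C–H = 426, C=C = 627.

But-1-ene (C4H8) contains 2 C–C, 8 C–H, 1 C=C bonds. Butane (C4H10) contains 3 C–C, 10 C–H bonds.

Bonds broken (reactants):
  C–C: 2 × 354 = 708
  C–H: 8 × 426 = 3408
  C=C: 1 × 627 = 627
  H–H: 1 × 425 = 425
  Σ(broken) = 5168 kJ
Bonds formed (products):
  C–C: 3 × 354 = 1062
  C–H: 10 × 426 = 4260
  Σ(formed) = 5322 kJ
ΔH = Σ(broken) − Σ(formed) = 5168 − 5322 = −154 kJ

ΔH ≈ −154 kJ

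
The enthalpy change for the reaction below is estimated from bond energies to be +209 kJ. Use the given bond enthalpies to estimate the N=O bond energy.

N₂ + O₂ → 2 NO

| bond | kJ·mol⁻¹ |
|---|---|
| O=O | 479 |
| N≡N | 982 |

D(N=O) ≈ 626 kJ/mol

Let D be the N=O bond energy.
Σ(broken) = 1×982 + 1×479 = 1461
Σ(formed) = 2×D = 2D
ΔH = Σ(broken) − Σ(formed) = (1461) − (2D) = +1461 − 2D
Setting this equal to +209 kJ gives 2D = 1252, so D = 626 kJ/mol.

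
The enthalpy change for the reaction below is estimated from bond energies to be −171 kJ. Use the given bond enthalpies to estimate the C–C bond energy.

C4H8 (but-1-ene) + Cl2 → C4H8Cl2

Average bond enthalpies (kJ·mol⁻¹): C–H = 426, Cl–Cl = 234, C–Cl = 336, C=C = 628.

Let D be the C–C bond energy.
Σ(broken) = 2×D + 8×426 + 1×628 + 1×234 = 4270 + 2D
Σ(formed) = 3×D + 2×336 + 8×426 = 4080 + 3D
ΔH = Σ(broken) − Σ(formed) = (4270 + 2D) − (4080 + 3D) = +190 − D
Setting this equal to −171 kJ gives D = 361 kJ/mol.

D(C–C) ≈ 361 kJ/mol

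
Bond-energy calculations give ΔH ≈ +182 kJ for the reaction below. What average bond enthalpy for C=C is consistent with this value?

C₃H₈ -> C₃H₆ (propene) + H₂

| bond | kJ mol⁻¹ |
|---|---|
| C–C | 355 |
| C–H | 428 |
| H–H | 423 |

Let D be the C=C bond energy.
Σ(broken) = 2×355 + 8×428 = 4134
Σ(formed) = 1×355 + 6×428 + 1×D + 1×423 = 3346 + D
ΔH = Σ(broken) − Σ(formed) = (4134) − (3346 + D) = +788 − D
Setting this equal to +182 kJ gives D = 606 kJ/mol.

D(C=C) ≈ 606 kJ/mol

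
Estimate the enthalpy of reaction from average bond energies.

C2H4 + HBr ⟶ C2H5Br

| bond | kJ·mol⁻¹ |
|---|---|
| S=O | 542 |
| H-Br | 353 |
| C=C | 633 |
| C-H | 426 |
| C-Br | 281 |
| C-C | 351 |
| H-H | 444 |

Bonds broken (reactants):
  C-H: 4 × 426 = 1704
  C=C: 1 × 633 = 633
  H-Br: 1 × 353 = 353
  Σ(broken) = 2690 kJ
Bonds formed (products):
  C-Br: 1 × 281 = 281
  C-C: 1 × 351 = 351
  C-H: 5 × 426 = 2130
  Σ(formed) = 2762 kJ
ΔH = Σ(broken) − Σ(formed) = 2690 − 2762 = −72 kJ

ΔH ≈ −72 kJ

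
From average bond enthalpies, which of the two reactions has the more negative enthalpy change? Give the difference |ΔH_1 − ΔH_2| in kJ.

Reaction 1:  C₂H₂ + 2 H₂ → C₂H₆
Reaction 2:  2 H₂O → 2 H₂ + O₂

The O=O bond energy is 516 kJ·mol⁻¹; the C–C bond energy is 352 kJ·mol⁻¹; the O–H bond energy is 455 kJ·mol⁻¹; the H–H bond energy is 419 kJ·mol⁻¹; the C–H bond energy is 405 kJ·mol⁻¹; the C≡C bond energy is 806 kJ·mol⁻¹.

Reaction 1, by 794 kJ

Reaction 1:
  Bonds broken (reactants):
    C≡C: 1 × 806 = 806
    C–H: 2 × 405 = 810
    H–H: 2 × 419 = 838
    Σ(broken) = 2454 kJ
  Bonds formed (products):
    C–C: 1 × 352 = 352
    C–H: 6 × 405 = 2430
    Σ(formed) = 2782 kJ
  ΔH_1 = 2454 − 2782 = −328 kJ
Reaction 2:
  Bonds broken (reactants):
    O–H: 4 × 455 = 1820
    Σ(broken) = 1820 kJ
  Bonds formed (products):
    H–H: 2 × 419 = 838
    O=O: 1 × 516 = 516
    Σ(formed) = 1354 kJ
  ΔH_2 = 1820 − 1354 = +466 kJ
ΔH_1 − ΔH_2 = −794 kJ, so reaction 1 has the more negative ΔH; |ΔH_1 − ΔH_2| = 794 kJ.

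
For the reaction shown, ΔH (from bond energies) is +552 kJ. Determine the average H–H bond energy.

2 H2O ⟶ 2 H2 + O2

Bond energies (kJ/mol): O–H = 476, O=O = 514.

Let D be the H–H bond energy.
Σ(broken) = 4×476 = 1904
Σ(formed) = 2×D + 1×514 = 514 + 2D
ΔH = Σ(broken) − Σ(formed) = (1904) − (514 + 2D) = +1390 − 2D
Setting this equal to +552 kJ gives 2D = 838, so D = 419 kJ/mol.

D(H–H) ≈ 419 kJ/mol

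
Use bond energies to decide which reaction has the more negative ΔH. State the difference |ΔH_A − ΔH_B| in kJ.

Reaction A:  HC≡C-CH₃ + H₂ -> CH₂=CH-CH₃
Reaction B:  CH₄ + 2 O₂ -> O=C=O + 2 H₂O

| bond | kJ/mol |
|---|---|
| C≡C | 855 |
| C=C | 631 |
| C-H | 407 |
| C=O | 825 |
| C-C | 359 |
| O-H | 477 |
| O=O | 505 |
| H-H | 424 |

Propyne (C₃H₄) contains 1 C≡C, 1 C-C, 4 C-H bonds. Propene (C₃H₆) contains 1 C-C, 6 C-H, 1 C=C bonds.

Reaction B, by 754 kJ

Reaction A:
  Bonds broken (reactants):
    C≡C: 1 × 855 = 855
    C-C: 1 × 359 = 359
    C-H: 4 × 407 = 1628
    H-H: 1 × 424 = 424
    Σ(broken) = 3266 kJ
  Bonds formed (products):
    C-C: 1 × 359 = 359
    C-H: 6 × 407 = 2442
    C=C: 1 × 631 = 631
    Σ(formed) = 3432 kJ
  ΔH_A = 3266 − 3432 = −166 kJ
Reaction B:
  Bonds broken (reactants):
    C-H: 4 × 407 = 1628
    O=O: 2 × 505 = 1010
    Σ(broken) = 2638 kJ
  Bonds formed (products):
    C=O: 2 × 825 = 1650
    O-H: 4 × 477 = 1908
    Σ(formed) = 3558 kJ
  ΔH_B = 2638 − 3558 = −920 kJ
ΔH_A − ΔH_B = +754 kJ, so reaction B has the more negative ΔH; |ΔH_A − ΔH_B| = 754 kJ.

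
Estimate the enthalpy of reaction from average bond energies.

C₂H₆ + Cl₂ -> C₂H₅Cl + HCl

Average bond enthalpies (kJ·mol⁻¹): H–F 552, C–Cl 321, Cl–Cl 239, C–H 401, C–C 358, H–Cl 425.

ΔH ≈ −106 kJ

Bonds broken (reactants):
  C–C: 1 × 358 = 358
  C–H: 6 × 401 = 2406
  Cl–Cl: 1 × 239 = 239
  Σ(broken) = 3003 kJ
Bonds formed (products):
  C–C: 1 × 358 = 358
  C–Cl: 1 × 321 = 321
  C–H: 5 × 401 = 2005
  H–Cl: 1 × 425 = 425
  Σ(formed) = 3109 kJ
ΔH = Σ(broken) − Σ(formed) = 3003 − 3109 = −106 kJ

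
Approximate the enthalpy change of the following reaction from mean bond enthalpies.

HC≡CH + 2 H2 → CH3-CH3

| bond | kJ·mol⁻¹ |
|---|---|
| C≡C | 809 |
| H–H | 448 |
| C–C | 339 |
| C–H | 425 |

Bonds broken (reactants):
  C≡C: 1 × 809 = 809
  C–H: 2 × 425 = 850
  H–H: 2 × 448 = 896
  Σ(broken) = 2555 kJ
Bonds formed (products):
  C–C: 1 × 339 = 339
  C–H: 6 × 425 = 2550
  Σ(formed) = 2889 kJ
ΔH = Σ(broken) − Σ(formed) = 2555 − 2889 = −334 kJ

ΔH ≈ −334 kJ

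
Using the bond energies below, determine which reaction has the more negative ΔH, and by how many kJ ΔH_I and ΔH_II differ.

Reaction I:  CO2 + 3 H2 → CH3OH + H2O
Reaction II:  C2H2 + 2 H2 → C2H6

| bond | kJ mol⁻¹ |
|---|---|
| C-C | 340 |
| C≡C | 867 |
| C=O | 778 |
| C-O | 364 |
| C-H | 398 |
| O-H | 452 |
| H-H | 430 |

Reaction II, by 137 kJ

Reaction I:
  Bonds broken (reactants):
    C=O: 2 × 778 = 1556
    H-H: 3 × 430 = 1290
    Σ(broken) = 2846 kJ
  Bonds formed (products):
    C-H: 3 × 398 = 1194
    C-O: 1 × 364 = 364
    O-H: 3 × 452 = 1356
    Σ(formed) = 2914 kJ
  ΔH_I = 2846 − 2914 = −68 kJ
Reaction II:
  Bonds broken (reactants):
    C≡C: 1 × 867 = 867
    C-H: 2 × 398 = 796
    H-H: 2 × 430 = 860
    Σ(broken) = 2523 kJ
  Bonds formed (products):
    C-C: 1 × 340 = 340
    C-H: 6 × 398 = 2388
    Σ(formed) = 2728 kJ
  ΔH_II = 2523 − 2728 = −205 kJ
ΔH_I − ΔH_II = +137 kJ, so reaction II has the more negative ΔH; |ΔH_I − ΔH_II| = 137 kJ.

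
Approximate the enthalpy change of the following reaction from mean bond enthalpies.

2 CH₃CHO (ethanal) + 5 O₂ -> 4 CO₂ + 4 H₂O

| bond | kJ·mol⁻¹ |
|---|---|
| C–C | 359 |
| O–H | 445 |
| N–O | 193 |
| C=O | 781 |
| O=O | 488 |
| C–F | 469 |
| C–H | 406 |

Bonds broken (reactants):
  C–C: 2 × 359 = 718
  C–H: 8 × 406 = 3248
  C=O: 2 × 781 = 1562
  O=O: 5 × 488 = 2440
  Σ(broken) = 7968 kJ
Bonds formed (products):
  C=O: 8 × 781 = 6248
  O–H: 8 × 445 = 3560
  Σ(formed) = 9808 kJ
ΔH = Σ(broken) − Σ(formed) = 7968 − 9808 = −1840 kJ

ΔH ≈ −1840 kJ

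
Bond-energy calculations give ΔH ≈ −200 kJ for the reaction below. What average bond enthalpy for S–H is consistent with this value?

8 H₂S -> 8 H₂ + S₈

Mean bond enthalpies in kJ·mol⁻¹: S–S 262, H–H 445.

D(S–H) ≈ 341 kJ/mol

Let D be the S–H bond energy.
Σ(broken) = 16×D = 16D
Σ(formed) = 8×445 + 8×262 = 5656
ΔH = Σ(broken) − Σ(formed) = (16D) − (5656) = −5656 + 16D
Setting this equal to −200 kJ gives 16D = 5456, so D = 341 kJ/mol.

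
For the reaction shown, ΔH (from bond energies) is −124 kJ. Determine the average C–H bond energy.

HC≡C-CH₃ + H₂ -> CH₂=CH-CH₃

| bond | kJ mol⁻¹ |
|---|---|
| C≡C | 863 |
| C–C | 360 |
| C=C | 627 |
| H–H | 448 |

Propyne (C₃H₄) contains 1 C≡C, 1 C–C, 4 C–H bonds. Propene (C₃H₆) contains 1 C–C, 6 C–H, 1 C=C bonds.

Let D be the C–H bond energy.
Σ(broken) = 1×863 + 1×360 + 4×D + 1×448 = 1671 + 4D
Σ(formed) = 1×360 + 6×D + 1×627 = 987 + 6D
ΔH = Σ(broken) − Σ(formed) = (1671 + 4D) − (987 + 6D) = +684 − 2D
Setting this equal to −124 kJ gives 2D = 808, so D = 404 kJ/mol.

D(C–H) ≈ 404 kJ/mol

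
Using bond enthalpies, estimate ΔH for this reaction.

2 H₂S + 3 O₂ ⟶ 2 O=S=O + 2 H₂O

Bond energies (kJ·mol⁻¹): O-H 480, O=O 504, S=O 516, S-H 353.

ΔH ≈ −1060 kJ

Bonds broken (reactants):
  O=O: 3 × 504 = 1512
  S-H: 4 × 353 = 1412
  Σ(broken) = 2924 kJ
Bonds formed (products):
  O-H: 4 × 480 = 1920
  S=O: 4 × 516 = 2064
  Σ(formed) = 3984 kJ
ΔH = Σ(broken) − Σ(formed) = 2924 − 3984 = −1060 kJ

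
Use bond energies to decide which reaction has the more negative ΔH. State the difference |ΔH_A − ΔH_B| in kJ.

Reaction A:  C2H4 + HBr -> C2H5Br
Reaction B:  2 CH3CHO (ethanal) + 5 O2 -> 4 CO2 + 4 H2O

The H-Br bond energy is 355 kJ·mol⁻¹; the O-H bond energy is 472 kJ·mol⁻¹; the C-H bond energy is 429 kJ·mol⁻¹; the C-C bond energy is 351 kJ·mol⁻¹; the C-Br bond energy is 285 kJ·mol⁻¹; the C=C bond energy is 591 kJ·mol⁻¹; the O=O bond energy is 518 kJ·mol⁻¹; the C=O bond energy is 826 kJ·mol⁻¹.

Reaction A:
  Bonds broken (reactants):
    C-H: 4 × 429 = 1716
    C=C: 1 × 591 = 591
    H-Br: 1 × 355 = 355
    Σ(broken) = 2662 kJ
  Bonds formed (products):
    C-Br: 1 × 285 = 285
    C-C: 1 × 351 = 351
    C-H: 5 × 429 = 2145
    Σ(formed) = 2781 kJ
  ΔH_A = 2662 − 2781 = −119 kJ
Reaction B:
  Bonds broken (reactants):
    C-C: 2 × 351 = 702
    C-H: 8 × 429 = 3432
    C=O: 2 × 826 = 1652
    O=O: 5 × 518 = 2590
    Σ(broken) = 8376 kJ
  Bonds formed (products):
    C=O: 8 × 826 = 6608
    O-H: 8 × 472 = 3776
    Σ(formed) = 10384 kJ
  ΔH_B = 8376 − 10384 = −2008 kJ
ΔH_A − ΔH_B = +1889 kJ, so reaction B has the more negative ΔH; |ΔH_A − ΔH_B| = 1889 kJ.

Reaction B, by 1889 kJ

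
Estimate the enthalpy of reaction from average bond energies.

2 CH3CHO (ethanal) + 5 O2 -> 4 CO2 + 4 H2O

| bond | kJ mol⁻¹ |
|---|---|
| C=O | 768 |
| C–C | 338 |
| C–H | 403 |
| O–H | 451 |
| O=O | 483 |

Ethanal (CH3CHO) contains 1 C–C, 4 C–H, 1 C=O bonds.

ΔH ≈ −1901 kJ

Bonds broken (reactants):
  C–C: 2 × 338 = 676
  C–H: 8 × 403 = 3224
  C=O: 2 × 768 = 1536
  O=O: 5 × 483 = 2415
  Σ(broken) = 7851 kJ
Bonds formed (products):
  C=O: 8 × 768 = 6144
  O–H: 8 × 451 = 3608
  Σ(formed) = 9752 kJ
ΔH = Σ(broken) − Σ(formed) = 7851 − 9752 = −1901 kJ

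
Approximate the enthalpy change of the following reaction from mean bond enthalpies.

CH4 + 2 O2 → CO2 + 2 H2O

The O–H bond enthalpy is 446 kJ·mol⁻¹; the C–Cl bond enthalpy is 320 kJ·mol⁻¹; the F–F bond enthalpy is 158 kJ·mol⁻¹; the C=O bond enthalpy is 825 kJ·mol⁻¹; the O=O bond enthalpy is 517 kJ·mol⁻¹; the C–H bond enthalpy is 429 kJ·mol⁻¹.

ΔH ≈ −684 kJ

Bonds broken (reactants):
  C–H: 4 × 429 = 1716
  O=O: 2 × 517 = 1034
  Σ(broken) = 2750 kJ
Bonds formed (products):
  C=O: 2 × 825 = 1650
  O–H: 4 × 446 = 1784
  Σ(formed) = 3434 kJ
ΔH = Σ(broken) − Σ(formed) = 2750 − 3434 = −684 kJ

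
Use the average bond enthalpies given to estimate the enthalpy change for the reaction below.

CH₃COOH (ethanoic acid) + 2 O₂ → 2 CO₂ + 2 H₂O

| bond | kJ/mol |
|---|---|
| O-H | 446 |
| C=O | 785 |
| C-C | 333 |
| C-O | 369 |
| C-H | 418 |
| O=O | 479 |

ΔH ≈ −779 kJ

Bonds broken (reactants):
  C-C: 1 × 333 = 333
  C-H: 3 × 418 = 1254
  C-O: 1 × 369 = 369
  C=O: 1 × 785 = 785
  O-H: 1 × 446 = 446
  O=O: 2 × 479 = 958
  Σ(broken) = 4145 kJ
Bonds formed (products):
  C=O: 4 × 785 = 3140
  O-H: 4 × 446 = 1784
  Σ(formed) = 4924 kJ
ΔH = Σ(broken) − Σ(formed) = 4145 − 4924 = −779 kJ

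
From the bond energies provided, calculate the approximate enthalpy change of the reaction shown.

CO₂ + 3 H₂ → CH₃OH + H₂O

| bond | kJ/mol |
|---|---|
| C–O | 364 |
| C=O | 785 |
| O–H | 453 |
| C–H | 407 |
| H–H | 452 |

Bonds broken (reactants):
  C=O: 2 × 785 = 1570
  H–H: 3 × 452 = 1356
  Σ(broken) = 2926 kJ
Bonds formed (products):
  C–H: 3 × 407 = 1221
  C–O: 1 × 364 = 364
  O–H: 3 × 453 = 1359
  Σ(formed) = 2944 kJ
ΔH = Σ(broken) − Σ(formed) = 2926 − 2944 = −18 kJ

ΔH ≈ −18 kJ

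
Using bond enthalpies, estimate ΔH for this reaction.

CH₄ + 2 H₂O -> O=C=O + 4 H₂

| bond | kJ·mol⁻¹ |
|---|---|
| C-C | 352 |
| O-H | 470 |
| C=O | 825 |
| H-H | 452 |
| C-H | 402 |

ΔH ≈ +30 kJ

Bonds broken (reactants):
  C-H: 4 × 402 = 1608
  O-H: 4 × 470 = 1880
  Σ(broken) = 3488 kJ
Bonds formed (products):
  C=O: 2 × 825 = 1650
  H-H: 4 × 452 = 1808
  Σ(formed) = 3458 kJ
ΔH = Σ(broken) − Σ(formed) = 3488 − 3458 = +30 kJ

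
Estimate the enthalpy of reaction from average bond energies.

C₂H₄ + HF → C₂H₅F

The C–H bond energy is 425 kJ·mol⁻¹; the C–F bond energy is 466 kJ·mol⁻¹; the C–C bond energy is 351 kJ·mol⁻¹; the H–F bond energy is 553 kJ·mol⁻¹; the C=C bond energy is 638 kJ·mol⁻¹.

Bonds broken (reactants):
  C–H: 4 × 425 = 1700
  C=C: 1 × 638 = 638
  H–F: 1 × 553 = 553
  Σ(broken) = 2891 kJ
Bonds formed (products):
  C–C: 1 × 351 = 351
  C–F: 1 × 466 = 466
  C–H: 5 × 425 = 2125
  Σ(formed) = 2942 kJ
ΔH = Σ(broken) − Σ(formed) = 2891 − 2942 = −51 kJ

ΔH ≈ −51 kJ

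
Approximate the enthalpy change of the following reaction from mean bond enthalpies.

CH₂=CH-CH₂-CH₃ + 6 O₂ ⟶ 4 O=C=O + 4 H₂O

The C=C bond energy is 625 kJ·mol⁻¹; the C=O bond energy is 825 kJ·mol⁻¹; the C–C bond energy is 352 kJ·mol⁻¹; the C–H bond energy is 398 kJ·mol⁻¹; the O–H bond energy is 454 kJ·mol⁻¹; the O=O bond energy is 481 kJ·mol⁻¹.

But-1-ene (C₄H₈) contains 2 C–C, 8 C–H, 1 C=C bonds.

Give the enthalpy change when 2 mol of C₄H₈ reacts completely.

Bonds broken (reactants):
  C–C: 2 × 352 = 704
  C–H: 8 × 398 = 3184
  C=C: 1 × 625 = 625
  O=O: 6 × 481 = 2886
  Σ(broken) = 7399 kJ
Bonds formed (products):
  C=O: 8 × 825 = 6600
  O–H: 8 × 454 = 3632
  Σ(formed) = 10232 kJ
ΔH = Σ(broken) − Σ(formed) = 7399 − 10232 = −2833 kJ
For 2× the reaction as written: 2 × (−2833) = −5666 kJ

ΔH = −5666 kJ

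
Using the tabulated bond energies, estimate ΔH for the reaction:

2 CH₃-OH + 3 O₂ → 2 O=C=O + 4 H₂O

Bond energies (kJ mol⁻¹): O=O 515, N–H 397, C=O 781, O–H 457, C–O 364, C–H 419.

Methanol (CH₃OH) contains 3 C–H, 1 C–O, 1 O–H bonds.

Bonds broken (reactants):
  C–H: 6 × 419 = 2514
  C–O: 2 × 364 = 728
  O–H: 2 × 457 = 914
  O=O: 3 × 515 = 1545
  Σ(broken) = 5701 kJ
Bonds formed (products):
  C=O: 4 × 781 = 3124
  O–H: 8 × 457 = 3656
  Σ(formed) = 6780 kJ
ΔH = Σ(broken) − Σ(formed) = 5701 − 6780 = −1079 kJ

ΔH ≈ −1079 kJ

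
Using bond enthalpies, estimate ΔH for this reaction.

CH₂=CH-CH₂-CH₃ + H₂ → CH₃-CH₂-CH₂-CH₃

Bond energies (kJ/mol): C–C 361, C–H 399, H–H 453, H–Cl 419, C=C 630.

ΔH ≈ −76 kJ

Bonds broken (reactants):
  C–C: 2 × 361 = 722
  C–H: 8 × 399 = 3192
  C=C: 1 × 630 = 630
  H–H: 1 × 453 = 453
  Σ(broken) = 4997 kJ
Bonds formed (products):
  C–C: 3 × 361 = 1083
  C–H: 10 × 399 = 3990
  Σ(formed) = 5073 kJ
ΔH = Σ(broken) − Σ(formed) = 4997 − 5073 = −76 kJ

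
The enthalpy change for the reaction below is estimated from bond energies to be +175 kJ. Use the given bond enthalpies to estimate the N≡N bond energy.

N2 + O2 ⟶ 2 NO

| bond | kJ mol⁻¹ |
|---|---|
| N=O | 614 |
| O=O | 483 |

D(N≡N) ≈ 920 kJ/mol

Let D be the N≡N bond energy.
Σ(broken) = 1×D + 1×483 = 483 + D
Σ(formed) = 2×614 = 1228
ΔH = Σ(broken) − Σ(formed) = (483 + D) − (1228) = −745 + D
Setting this equal to +175 kJ gives D = 920 kJ/mol.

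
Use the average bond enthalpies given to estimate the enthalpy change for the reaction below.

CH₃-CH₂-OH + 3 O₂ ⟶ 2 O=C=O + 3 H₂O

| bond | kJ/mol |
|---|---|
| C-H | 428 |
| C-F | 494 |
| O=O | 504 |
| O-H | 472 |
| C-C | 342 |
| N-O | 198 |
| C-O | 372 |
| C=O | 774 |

ΔH ≈ −1090 kJ

Bonds broken (reactants):
  C-C: 1 × 342 = 342
  C-H: 5 × 428 = 2140
  C-O: 1 × 372 = 372
  O-H: 1 × 472 = 472
  O=O: 3 × 504 = 1512
  Σ(broken) = 4838 kJ
Bonds formed (products):
  C=O: 4 × 774 = 3096
  O-H: 6 × 472 = 2832
  Σ(formed) = 5928 kJ
ΔH = Σ(broken) − Σ(formed) = 4838 − 5928 = −1090 kJ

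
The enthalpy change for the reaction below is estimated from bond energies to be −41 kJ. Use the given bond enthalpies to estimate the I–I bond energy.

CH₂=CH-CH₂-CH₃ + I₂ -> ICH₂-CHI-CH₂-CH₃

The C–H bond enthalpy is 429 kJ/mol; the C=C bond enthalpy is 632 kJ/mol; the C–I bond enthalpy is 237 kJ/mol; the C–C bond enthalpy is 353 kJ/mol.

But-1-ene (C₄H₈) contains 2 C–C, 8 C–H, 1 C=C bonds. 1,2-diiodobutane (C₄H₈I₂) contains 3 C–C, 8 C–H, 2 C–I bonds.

D(I–I) ≈ 154 kJ/mol

Let D be the I–I bond energy.
Σ(broken) = 2×353 + 8×429 + 1×632 + 1×D = 4770 + D
Σ(formed) = 3×353 + 8×429 + 2×237 = 4965
ΔH = Σ(broken) − Σ(formed) = (4770 + D) − (4965) = −195 + D
Setting this equal to −41 kJ gives D = 154 kJ/mol.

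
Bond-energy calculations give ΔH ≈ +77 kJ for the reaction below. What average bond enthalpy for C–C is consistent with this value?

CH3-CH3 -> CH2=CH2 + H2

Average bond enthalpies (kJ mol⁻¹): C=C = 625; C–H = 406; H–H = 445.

D(C–C) ≈ 335 kJ/mol

Let D be the C–C bond energy.
Σ(broken) = 1×D + 6×406 = 2436 + D
Σ(formed) = 4×406 + 1×625 + 1×445 = 2694
ΔH = Σ(broken) − Σ(formed) = (2436 + D) − (2694) = −258 + D
Setting this equal to +77 kJ gives D = 335 kJ/mol.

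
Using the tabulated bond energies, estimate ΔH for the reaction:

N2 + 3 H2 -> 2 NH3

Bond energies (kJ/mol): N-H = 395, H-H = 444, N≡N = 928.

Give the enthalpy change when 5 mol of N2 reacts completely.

ΔH = −550 kJ

Bonds broken (reactants):
  H-H: 3 × 444 = 1332
  N≡N: 1 × 928 = 928
  Σ(broken) = 2260 kJ
Bonds formed (products):
  N-H: 6 × 395 = 2370
  Σ(formed) = 2370 kJ
ΔH = Σ(broken) − Σ(formed) = 2260 − 2370 = −110 kJ
For 5× the reaction as written: 5 × (−110) = −550 kJ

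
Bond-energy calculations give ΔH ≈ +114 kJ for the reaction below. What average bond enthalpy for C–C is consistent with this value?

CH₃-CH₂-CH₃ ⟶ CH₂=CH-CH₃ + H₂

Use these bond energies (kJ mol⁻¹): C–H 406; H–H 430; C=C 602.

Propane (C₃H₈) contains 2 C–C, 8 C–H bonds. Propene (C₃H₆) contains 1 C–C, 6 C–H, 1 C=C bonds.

Let D be the C–C bond energy.
Σ(broken) = 2×D + 8×406 = 3248 + 2D
Σ(formed) = 1×D + 6×406 + 1×602 + 1×430 = 3468 + D
ΔH = Σ(broken) − Σ(formed) = (3248 + 2D) − (3468 + D) = −220 + D
Setting this equal to +114 kJ gives D = 334 kJ/mol.

D(C–C) ≈ 334 kJ/mol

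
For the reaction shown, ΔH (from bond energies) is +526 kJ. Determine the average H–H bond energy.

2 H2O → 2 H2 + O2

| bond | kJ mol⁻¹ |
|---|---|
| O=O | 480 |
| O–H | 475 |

Let D be the H–H bond energy.
Σ(broken) = 4×475 = 1900
Σ(formed) = 2×D + 1×480 = 480 + 2D
ΔH = Σ(broken) − Σ(formed) = (1900) − (480 + 2D) = +1420 − 2D
Setting this equal to +526 kJ gives 2D = 894, so D = 447 kJ/mol.

D(H–H) ≈ 447 kJ/mol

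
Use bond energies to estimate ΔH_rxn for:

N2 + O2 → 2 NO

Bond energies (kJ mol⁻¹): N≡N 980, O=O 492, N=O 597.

ΔH ≈ +278 kJ

Bonds broken (reactants):
  N≡N: 1 × 980 = 980
  O=O: 1 × 492 = 492
  Σ(broken) = 1472 kJ
Bonds formed (products):
  N=O: 2 × 597 = 1194
  Σ(formed) = 1194 kJ
ΔH = Σ(broken) − Σ(formed) = 1472 − 1194 = +278 kJ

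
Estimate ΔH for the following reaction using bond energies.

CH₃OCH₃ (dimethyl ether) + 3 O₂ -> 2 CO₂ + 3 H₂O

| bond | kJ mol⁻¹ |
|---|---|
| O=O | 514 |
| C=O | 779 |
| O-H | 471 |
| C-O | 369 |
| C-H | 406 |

ΔH ≈ −1226 kJ

Bonds broken (reactants):
  C-H: 6 × 406 = 2436
  C-O: 2 × 369 = 738
  O=O: 3 × 514 = 1542
  Σ(broken) = 4716 kJ
Bonds formed (products):
  C=O: 4 × 779 = 3116
  O-H: 6 × 471 = 2826
  Σ(formed) = 5942 kJ
ΔH = Σ(broken) − Σ(formed) = 4716 − 5942 = −1226 kJ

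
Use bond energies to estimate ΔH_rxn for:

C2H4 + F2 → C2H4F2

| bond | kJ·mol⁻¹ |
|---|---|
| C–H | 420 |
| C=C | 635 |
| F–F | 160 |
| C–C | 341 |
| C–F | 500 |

ΔH ≈ −546 kJ

Bonds broken (reactants):
  C–H: 4 × 420 = 1680
  C=C: 1 × 635 = 635
  F–F: 1 × 160 = 160
  Σ(broken) = 2475 kJ
Bonds formed (products):
  C–C: 1 × 341 = 341
  C–F: 2 × 500 = 1000
  C–H: 4 × 420 = 1680
  Σ(formed) = 3021 kJ
ΔH = Σ(broken) − Σ(formed) = 2475 − 3021 = −546 kJ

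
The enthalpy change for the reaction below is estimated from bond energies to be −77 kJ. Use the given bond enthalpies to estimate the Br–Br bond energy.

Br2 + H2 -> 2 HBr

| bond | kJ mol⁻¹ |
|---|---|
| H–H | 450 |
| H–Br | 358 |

Let D be the Br–Br bond energy.
Σ(broken) = 1×D + 1×450 = 450 + D
Σ(formed) = 2×358 = 716
ΔH = Σ(broken) − Σ(formed) = (450 + D) − (716) = −266 + D
Setting this equal to −77 kJ gives D = 189 kJ/mol.

D(Br–Br) ≈ 189 kJ/mol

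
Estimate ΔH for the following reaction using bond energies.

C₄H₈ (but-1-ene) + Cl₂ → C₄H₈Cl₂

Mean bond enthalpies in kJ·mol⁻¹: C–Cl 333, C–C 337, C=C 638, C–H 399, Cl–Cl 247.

ΔH ≈ −118 kJ

Bonds broken (reactants):
  C–C: 2 × 337 = 674
  C–H: 8 × 399 = 3192
  C=C: 1 × 638 = 638
  Cl–Cl: 1 × 247 = 247
  Σ(broken) = 4751 kJ
Bonds formed (products):
  C–C: 3 × 337 = 1011
  C–Cl: 2 × 333 = 666
  C–H: 8 × 399 = 3192
  Σ(formed) = 4869 kJ
ΔH = Σ(broken) − Σ(formed) = 4751 − 4869 = −118 kJ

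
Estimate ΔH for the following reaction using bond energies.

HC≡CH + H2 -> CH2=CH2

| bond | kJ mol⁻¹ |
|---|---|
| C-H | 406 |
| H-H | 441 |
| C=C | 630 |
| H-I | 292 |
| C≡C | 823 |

ΔH ≈ −178 kJ

Bonds broken (reactants):
  C≡C: 1 × 823 = 823
  C-H: 2 × 406 = 812
  H-H: 1 × 441 = 441
  Σ(broken) = 2076 kJ
Bonds formed (products):
  C-H: 4 × 406 = 1624
  C=C: 1 × 630 = 630
  Σ(formed) = 2254 kJ
ΔH = Σ(broken) − Σ(formed) = 2076 − 2254 = −178 kJ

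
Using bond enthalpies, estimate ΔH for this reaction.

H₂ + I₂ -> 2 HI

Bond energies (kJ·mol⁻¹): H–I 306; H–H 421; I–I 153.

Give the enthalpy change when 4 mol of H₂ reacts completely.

ΔH = −152 kJ

Bonds broken (reactants):
  H–H: 1 × 421 = 421
  I–I: 1 × 153 = 153
  Σ(broken) = 574 kJ
Bonds formed (products):
  H–I: 2 × 306 = 612
  Σ(formed) = 612 kJ
ΔH = Σ(broken) − Σ(formed) = 574 − 612 = −38 kJ
For 4× the reaction as written: 4 × (−38) = −152 kJ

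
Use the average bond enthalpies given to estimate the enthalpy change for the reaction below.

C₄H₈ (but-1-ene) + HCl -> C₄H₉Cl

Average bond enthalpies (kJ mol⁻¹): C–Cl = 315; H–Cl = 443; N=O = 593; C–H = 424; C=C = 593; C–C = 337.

Bonds broken (reactants):
  C–C: 2 × 337 = 674
  C–H: 8 × 424 = 3392
  C=C: 1 × 593 = 593
  H–Cl: 1 × 443 = 443
  Σ(broken) = 5102 kJ
Bonds formed (products):
  C–C: 3 × 337 = 1011
  C–Cl: 1 × 315 = 315
  C–H: 9 × 424 = 3816
  Σ(formed) = 5142 kJ
ΔH = Σ(broken) − Σ(formed) = 5102 − 5142 = −40 kJ

ΔH ≈ −40 kJ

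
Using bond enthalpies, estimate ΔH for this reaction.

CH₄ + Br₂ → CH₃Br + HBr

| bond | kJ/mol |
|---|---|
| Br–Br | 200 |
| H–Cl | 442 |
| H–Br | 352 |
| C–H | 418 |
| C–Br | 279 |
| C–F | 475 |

ΔH ≈ −13 kJ

Bonds broken (reactants):
  Br–Br: 1 × 200 = 200
  C–H: 4 × 418 = 1672
  Σ(broken) = 1872 kJ
Bonds formed (products):
  C–Br: 1 × 279 = 279
  C–H: 3 × 418 = 1254
  H–Br: 1 × 352 = 352
  Σ(formed) = 1885 kJ
ΔH = Σ(broken) − Σ(formed) = 1872 − 1885 = −13 kJ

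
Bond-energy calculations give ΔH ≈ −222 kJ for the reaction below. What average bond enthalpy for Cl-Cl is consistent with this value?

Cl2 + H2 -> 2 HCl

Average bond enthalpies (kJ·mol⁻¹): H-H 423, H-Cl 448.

D(Cl-Cl) ≈ 251 kJ/mol

Let D be the Cl-Cl bond energy.
Σ(broken) = 1×D + 1×423 = 423 + D
Σ(formed) = 2×448 = 896
ΔH = Σ(broken) − Σ(formed) = (423 + D) − (896) = −473 + D
Setting this equal to −222 kJ gives D = 251 kJ/mol.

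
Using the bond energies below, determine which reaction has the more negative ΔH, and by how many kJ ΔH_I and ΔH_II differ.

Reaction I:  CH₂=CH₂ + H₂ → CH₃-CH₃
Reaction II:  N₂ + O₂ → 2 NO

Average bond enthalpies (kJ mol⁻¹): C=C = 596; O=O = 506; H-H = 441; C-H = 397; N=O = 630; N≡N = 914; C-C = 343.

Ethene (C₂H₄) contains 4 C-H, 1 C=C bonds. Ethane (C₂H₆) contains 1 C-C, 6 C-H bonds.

Reaction I, by 260 kJ

Reaction I:
  Bonds broken (reactants):
    C-H: 4 × 397 = 1588
    C=C: 1 × 596 = 596
    H-H: 1 × 441 = 441
    Σ(broken) = 2625 kJ
  Bonds formed (products):
    C-C: 1 × 343 = 343
    C-H: 6 × 397 = 2382
    Σ(formed) = 2725 kJ
  ΔH_I = 2625 − 2725 = −100 kJ
Reaction II:
  Bonds broken (reactants):
    N≡N: 1 × 914 = 914
    O=O: 1 × 506 = 506
    Σ(broken) = 1420 kJ
  Bonds formed (products):
    N=O: 2 × 630 = 1260
    Σ(formed) = 1260 kJ
  ΔH_II = 1420 − 1260 = +160 kJ
ΔH_I − ΔH_II = −260 kJ, so reaction I has the more negative ΔH; |ΔH_I − ΔH_II| = 260 kJ.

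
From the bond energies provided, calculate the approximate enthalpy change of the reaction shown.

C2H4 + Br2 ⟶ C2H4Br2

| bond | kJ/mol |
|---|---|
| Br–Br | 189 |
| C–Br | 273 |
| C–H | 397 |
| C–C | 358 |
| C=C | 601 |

Bonds broken (reactants):
  Br–Br: 1 × 189 = 189
  C–H: 4 × 397 = 1588
  C=C: 1 × 601 = 601
  Σ(broken) = 2378 kJ
Bonds formed (products):
  C–Br: 2 × 273 = 546
  C–C: 1 × 358 = 358
  C–H: 4 × 397 = 1588
  Σ(formed) = 2492 kJ
ΔH = Σ(broken) − Σ(formed) = 2378 − 2492 = −114 kJ

ΔH ≈ −114 kJ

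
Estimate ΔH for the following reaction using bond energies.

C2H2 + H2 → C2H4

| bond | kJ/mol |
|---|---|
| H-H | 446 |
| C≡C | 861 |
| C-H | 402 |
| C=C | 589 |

ΔH ≈ −86 kJ

Bonds broken (reactants):
  C≡C: 1 × 861 = 861
  C-H: 2 × 402 = 804
  H-H: 1 × 446 = 446
  Σ(broken) = 2111 kJ
Bonds formed (products):
  C-H: 4 × 402 = 1608
  C=C: 1 × 589 = 589
  Σ(formed) = 2197 kJ
ΔH = Σ(broken) − Σ(formed) = 2111 − 2197 = −86 kJ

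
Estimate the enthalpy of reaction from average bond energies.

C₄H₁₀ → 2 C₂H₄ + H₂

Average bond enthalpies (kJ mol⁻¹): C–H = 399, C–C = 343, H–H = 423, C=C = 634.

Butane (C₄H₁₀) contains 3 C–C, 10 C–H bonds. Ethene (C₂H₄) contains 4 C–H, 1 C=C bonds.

ΔH ≈ +136 kJ

Bonds broken (reactants):
  C–C: 3 × 343 = 1029
  C–H: 10 × 399 = 3990
  Σ(broken) = 5019 kJ
Bonds formed (products):
  C–H: 8 × 399 = 3192
  C=C: 2 × 634 = 1268
  H–H: 1 × 423 = 423
  Σ(formed) = 4883 kJ
ΔH = Σ(broken) − Σ(formed) = 5019 − 4883 = +136 kJ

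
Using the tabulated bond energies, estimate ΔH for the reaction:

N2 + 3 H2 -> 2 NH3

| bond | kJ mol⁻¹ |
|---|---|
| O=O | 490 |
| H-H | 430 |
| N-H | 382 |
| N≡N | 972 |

ΔH ≈ −30 kJ

Bonds broken (reactants):
  H-H: 3 × 430 = 1290
  N≡N: 1 × 972 = 972
  Σ(broken) = 2262 kJ
Bonds formed (products):
  N-H: 6 × 382 = 2292
  Σ(formed) = 2292 kJ
ΔH = Σ(broken) − Σ(formed) = 2262 − 2292 = −30 kJ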